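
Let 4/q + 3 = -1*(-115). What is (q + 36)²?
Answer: 1018081/784 ≈ 1298.6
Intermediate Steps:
q = 1/28 (q = 4/(-3 - 1*(-115)) = 4/(-3 + 115) = 4/112 = 4*(1/112) = 1/28 ≈ 0.035714)
(q + 36)² = (1/28 + 36)² = (1009/28)² = 1018081/784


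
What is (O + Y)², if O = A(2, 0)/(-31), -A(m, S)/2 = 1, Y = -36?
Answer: 1240996/961 ≈ 1291.4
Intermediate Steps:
A(m, S) = -2 (A(m, S) = -2*1 = -2)
O = 2/31 (O = -2/(-31) = -2*(-1/31) = 2/31 ≈ 0.064516)
(O + Y)² = (2/31 - 36)² = (-1114/31)² = 1240996/961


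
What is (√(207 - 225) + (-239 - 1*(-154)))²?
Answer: 7207 - 510*I*√2 ≈ 7207.0 - 721.25*I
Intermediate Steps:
(√(207 - 225) + (-239 - 1*(-154)))² = (√(-18) + (-239 + 154))² = (3*I*√2 - 85)² = (-85 + 3*I*√2)²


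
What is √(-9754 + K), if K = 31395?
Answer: √21641 ≈ 147.11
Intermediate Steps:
√(-9754 + K) = √(-9754 + 31395) = √21641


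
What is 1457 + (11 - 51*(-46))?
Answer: 3814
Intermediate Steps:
1457 + (11 - 51*(-46)) = 1457 + (11 + 2346) = 1457 + 2357 = 3814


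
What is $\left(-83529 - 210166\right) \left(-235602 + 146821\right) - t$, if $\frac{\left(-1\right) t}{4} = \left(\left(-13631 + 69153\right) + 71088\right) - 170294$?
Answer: $26074361059$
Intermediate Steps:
$t = 174736$ ($t = - 4 \left(\left(\left(-13631 + 69153\right) + 71088\right) - 170294\right) = - 4 \left(\left(55522 + 71088\right) - 170294\right) = - 4 \left(126610 - 170294\right) = \left(-4\right) \left(-43684\right) = 174736$)
$\left(-83529 - 210166\right) \left(-235602 + 146821\right) - t = \left(-83529 - 210166\right) \left(-235602 + 146821\right) - 174736 = \left(-293695\right) \left(-88781\right) - 174736 = 26074535795 - 174736 = 26074361059$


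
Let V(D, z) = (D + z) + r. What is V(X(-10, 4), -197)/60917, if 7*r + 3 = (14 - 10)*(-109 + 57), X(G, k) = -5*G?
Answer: -1240/426419 ≈ -0.0029079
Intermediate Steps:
r = -211/7 (r = -3/7 + ((14 - 10)*(-109 + 57))/7 = -3/7 + (4*(-52))/7 = -3/7 + (⅐)*(-208) = -3/7 - 208/7 = -211/7 ≈ -30.143)
V(D, z) = -211/7 + D + z (V(D, z) = (D + z) - 211/7 = -211/7 + D + z)
V(X(-10, 4), -197)/60917 = (-211/7 - 5*(-10) - 197)/60917 = (-211/7 + 50 - 197)*(1/60917) = -1240/7*1/60917 = -1240/426419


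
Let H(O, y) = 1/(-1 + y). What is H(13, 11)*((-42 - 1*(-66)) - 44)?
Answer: -2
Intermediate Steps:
H(13, 11)*((-42 - 1*(-66)) - 44) = ((-42 - 1*(-66)) - 44)/(-1 + 11) = ((-42 + 66) - 44)/10 = (24 - 44)/10 = (⅒)*(-20) = -2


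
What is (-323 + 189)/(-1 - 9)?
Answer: 67/5 ≈ 13.400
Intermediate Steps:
(-323 + 189)/(-1 - 9) = -134/(-10) = -134*(-1/10) = 67/5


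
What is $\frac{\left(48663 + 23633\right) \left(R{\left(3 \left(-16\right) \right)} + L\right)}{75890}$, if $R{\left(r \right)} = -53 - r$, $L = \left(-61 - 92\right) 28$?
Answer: $- \frac{155038772}{37945} \approx -4085.9$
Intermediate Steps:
$L = -4284$ ($L = \left(-153\right) 28 = -4284$)
$\frac{\left(48663 + 23633\right) \left(R{\left(3 \left(-16\right) \right)} + L\right)}{75890} = \frac{\left(48663 + 23633\right) \left(\left(-53 - 3 \left(-16\right)\right) - 4284\right)}{75890} = 72296 \left(\left(-53 - -48\right) - 4284\right) \frac{1}{75890} = 72296 \left(\left(-53 + 48\right) - 4284\right) \frac{1}{75890} = 72296 \left(-5 - 4284\right) \frac{1}{75890} = 72296 \left(-4289\right) \frac{1}{75890} = \left(-310077544\right) \frac{1}{75890} = - \frac{155038772}{37945}$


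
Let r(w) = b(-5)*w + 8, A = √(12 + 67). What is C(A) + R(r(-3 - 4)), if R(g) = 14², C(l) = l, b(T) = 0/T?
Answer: 196 + √79 ≈ 204.89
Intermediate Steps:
b(T) = 0
A = √79 ≈ 8.8882
r(w) = 8 (r(w) = 0*w + 8 = 0 + 8 = 8)
R(g) = 196
C(A) + R(r(-3 - 4)) = √79 + 196 = 196 + √79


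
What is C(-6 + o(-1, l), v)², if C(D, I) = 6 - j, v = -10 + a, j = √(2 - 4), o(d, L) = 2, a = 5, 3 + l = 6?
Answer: (6 - I*√2)² ≈ 34.0 - 16.971*I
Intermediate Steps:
l = 3 (l = -3 + 6 = 3)
j = I*√2 (j = √(-2) = I*√2 ≈ 1.4142*I)
v = -5 (v = -10 + 5 = -5)
C(D, I) = 6 - I*√2
C(-6 + o(-1, l), v)² = (6 - I*√2)²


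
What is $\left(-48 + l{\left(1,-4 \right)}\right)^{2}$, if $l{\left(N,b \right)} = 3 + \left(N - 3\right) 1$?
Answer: $2209$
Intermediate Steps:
$l{\left(N,b \right)} = N$ ($l{\left(N,b \right)} = 3 + \left(N - 3\right) 1 = 3 + \left(-3 + N\right) 1 = 3 + \left(-3 + N\right) = N$)
$\left(-48 + l{\left(1,-4 \right)}\right)^{2} = \left(-48 + 1\right)^{2} = \left(-47\right)^{2} = 2209$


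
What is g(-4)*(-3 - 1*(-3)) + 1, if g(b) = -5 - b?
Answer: 1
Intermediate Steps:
g(-4)*(-3 - 1*(-3)) + 1 = (-5 - 1*(-4))*(-3 - 1*(-3)) + 1 = (-5 + 4)*(-3 + 3) + 1 = -1*0 + 1 = 0 + 1 = 1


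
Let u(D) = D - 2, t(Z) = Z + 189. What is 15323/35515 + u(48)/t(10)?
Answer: 4682967/7067485 ≈ 0.66261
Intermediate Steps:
t(Z) = 189 + Z
u(D) = -2 + D
15323/35515 + u(48)/t(10) = 15323/35515 + (-2 + 48)/(189 + 10) = 15323*(1/35515) + 46/199 = 15323/35515 + 46*(1/199) = 15323/35515 + 46/199 = 4682967/7067485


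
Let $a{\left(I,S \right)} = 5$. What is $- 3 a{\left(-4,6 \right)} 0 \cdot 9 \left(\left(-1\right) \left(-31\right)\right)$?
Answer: $0$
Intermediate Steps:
$- 3 a{\left(-4,6 \right)} 0 \cdot 9 \left(\left(-1\right) \left(-31\right)\right) = \left(-3\right) 5 \cdot 0 \cdot 9 \left(\left(-1\right) \left(-31\right)\right) = \left(-15\right) 0 \cdot 9 \cdot 31 = 0 \cdot 9 \cdot 31 = 0 \cdot 31 = 0$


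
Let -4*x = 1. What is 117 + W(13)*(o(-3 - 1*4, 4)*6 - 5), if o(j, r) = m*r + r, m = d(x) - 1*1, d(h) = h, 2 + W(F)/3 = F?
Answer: -246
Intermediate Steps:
W(F) = -6 + 3*F
x = -¼ (x = -¼*1 = -¼ ≈ -0.25000)
m = -5/4 (m = -¼ - 1*1 = -¼ - 1 = -5/4 ≈ -1.2500)
o(j, r) = -r/4 (o(j, r) = -5*r/4 + r = -r/4)
117 + W(13)*(o(-3 - 1*4, 4)*6 - 5) = 117 + (-6 + 3*13)*(-¼*4*6 - 5) = 117 + (-6 + 39)*(-1*6 - 5) = 117 + 33*(-6 - 5) = 117 + 33*(-11) = 117 - 363 = -246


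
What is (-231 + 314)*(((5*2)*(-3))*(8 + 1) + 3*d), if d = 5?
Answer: -21165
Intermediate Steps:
(-231 + 314)*(((5*2)*(-3))*(8 + 1) + 3*d) = (-231 + 314)*(((5*2)*(-3))*(8 + 1) + 3*5) = 83*((10*(-3))*9 + 15) = 83*(-30*9 + 15) = 83*(-270 + 15) = 83*(-255) = -21165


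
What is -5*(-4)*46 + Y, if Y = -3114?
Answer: -2194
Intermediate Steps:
-5*(-4)*46 + Y = -5*(-4)*46 - 3114 = 20*46 - 3114 = 920 - 3114 = -2194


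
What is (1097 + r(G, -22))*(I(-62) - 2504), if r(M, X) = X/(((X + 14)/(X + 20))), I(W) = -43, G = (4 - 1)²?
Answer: -5560101/2 ≈ -2.7801e+6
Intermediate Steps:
G = 9 (G = 3² = 9)
r(M, X) = X*(20 + X)/(14 + X) (r(M, X) = X/(((14 + X)/(20 + X))) = X*((20 + X)/(14 + X)) = X*(20 + X)/(14 + X))
(1097 + r(G, -22))*(I(-62) - 2504) = (1097 - 22*(20 - 22)/(14 - 22))*(-43 - 2504) = (1097 - 22*(-2)/(-8))*(-2547) = (1097 - 22*(-⅛)*(-2))*(-2547) = (1097 - 11/2)*(-2547) = (2183/2)*(-2547) = -5560101/2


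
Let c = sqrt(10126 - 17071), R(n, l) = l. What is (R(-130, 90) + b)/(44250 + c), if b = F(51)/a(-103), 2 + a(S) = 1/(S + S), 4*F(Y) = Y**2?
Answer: -4839075/913765741 + 64521*I*sqrt(6945)/539121787190 ≈ -0.0052958 + 9.9736e-6*I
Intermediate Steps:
F(Y) = Y**2/4
a(S) = -2 + 1/(2*S) (a(S) = -2 + 1/(S + S) = -2 + 1/(2*S))
b = -267903/826 (b = ((1/4)*51**2)/(-2 + (1/2)/(-103)) = ((1/4)*2601)/(-2 + (1/2)*(-1/103)) = 2601/(4*(-2 - 1/206)) = 2601/(4*(-413/206)) = (2601/4)*(-206/413) = -267903/826 ≈ -324.34)
c = I*sqrt(6945) (c = sqrt(-6945) = I*sqrt(6945) ≈ 83.337*I)
(R(-130, 90) + b)/(44250 + c) = (90 - 267903/826)/(44250 + I*sqrt(6945)) = -193563/(826*(44250 + I*sqrt(6945)))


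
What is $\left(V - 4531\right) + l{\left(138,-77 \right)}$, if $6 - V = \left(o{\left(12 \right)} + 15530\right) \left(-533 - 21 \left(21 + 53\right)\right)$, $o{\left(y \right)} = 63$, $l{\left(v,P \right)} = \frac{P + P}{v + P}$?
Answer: $\frac{1984821872}{61} \approx 3.2538 \cdot 10^{7}$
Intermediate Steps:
$l{\left(v,P \right)} = \frac{2 P}{P + v}$
$V = 32542597$ ($V = 6 - \left(63 + 15530\right) \left(-533 - 21 \left(21 + 53\right)\right) = 6 - 15593 \left(-533 - 1554\right) = 6 - 15593 \left(-2087\right) = 6 - -32542591 = 6 + 32542591 = 32542597$)
$\left(V - 4531\right) + l{\left(138,-77 \right)} = \left(32542597 - 4531\right) + 2 \left(-77\right) \frac{1}{-77 + 138} = 32538066 + 2 \left(-77\right) \frac{1}{61} = 32538066 - \frac{154}{61} = \frac{1984821872}{61}$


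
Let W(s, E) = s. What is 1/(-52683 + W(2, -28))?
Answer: -1/52681 ≈ -1.8982e-5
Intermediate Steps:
1/(-52683 + W(2, -28)) = 1/(-52683 + 2) = 1/(-52681) = -1/52681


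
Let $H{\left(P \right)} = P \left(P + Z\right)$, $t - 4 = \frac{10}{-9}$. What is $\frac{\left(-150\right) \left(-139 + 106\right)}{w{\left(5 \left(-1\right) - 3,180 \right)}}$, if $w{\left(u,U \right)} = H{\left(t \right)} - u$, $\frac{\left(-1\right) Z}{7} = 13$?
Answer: $- \frac{40095}{1997} \approx -20.078$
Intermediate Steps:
$Z = -91$ ($Z = \left(-7\right) 13 = -91$)
$t = \frac{26}{9}$ ($t = 4 + \frac{10}{-9} = 4 + 10 \left(- \frac{1}{9}\right) = 4 - \frac{10}{9} = \frac{26}{9} \approx 2.8889$)
$H{\left(P \right)} = P \left(-91 + P\right)$ ($H{\left(P \right)} = P \left(P - 91\right) = P \left(-91 + P\right)$)
$w{\left(u,U \right)} = - \frac{20618}{81} - u$ ($w{\left(u,U \right)} = \frac{26 \left(-91 + \frac{26}{9}\right)}{9} - u = \frac{26}{9} \left(- \frac{793}{9}\right) - u = - \frac{20618}{81} - u$)
$\frac{\left(-150\right) \left(-139 + 106\right)}{w{\left(5 \left(-1\right) - 3,180 \right)}} = \frac{\left(-150\right) \left(-139 + 106\right)}{- \frac{20618}{81} - \left(5 \left(-1\right) - 3\right)} = \frac{\left(-150\right) \left(-33\right)}{- \frac{20618}{81} - \left(-5 - 3\right)} = \frac{4950}{- \frac{20618}{81} - -8} = \frac{4950}{- \frac{20618}{81} + 8} = \frac{4950}{- \frac{19970}{81}} = 4950 \left(- \frac{81}{19970}\right) = - \frac{40095}{1997}$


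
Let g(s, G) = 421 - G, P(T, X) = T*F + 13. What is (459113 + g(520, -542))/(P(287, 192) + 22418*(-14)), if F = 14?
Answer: -460076/309821 ≈ -1.4850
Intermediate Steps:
P(T, X) = 13 + 14*T (P(T, X) = T*14 + 13 = 14*T + 13 = 13 + 14*T)
(459113 + g(520, -542))/(P(287, 192) + 22418*(-14)) = (459113 + (421 - 1*(-542)))/((13 + 14*287) + 22418*(-14)) = (459113 + (421 + 542))/((13 + 4018) - 313852) = (459113 + 963)/(4031 - 313852) = 460076/(-309821) = 460076*(-1/309821) = -460076/309821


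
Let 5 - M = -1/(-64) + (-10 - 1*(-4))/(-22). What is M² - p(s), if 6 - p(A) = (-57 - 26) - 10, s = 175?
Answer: -38063495/495616 ≈ -76.800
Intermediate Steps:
M = 3317/704 (M = 5 - (-1/(-64) + (-10 - 1*(-4))/(-22)) = 5 - (-1*(-1/64) + (-10 + 4)*(-1/22)) = 5 - (1/64 - 6*(-1/22)) = 5 - (1/64 + 3/11) = 5 - 1*203/704 = 5 - 203/704 = 3317/704 ≈ 4.7116)
p(A) = 99 (p(A) = 6 - ((-57 - 26) - 10) = 6 - (-83 - 10) = 6 - 1*(-93) = 6 + 93 = 99)
M² - p(s) = (3317/704)² - 1*99 = 11002489/495616 - 99 = -38063495/495616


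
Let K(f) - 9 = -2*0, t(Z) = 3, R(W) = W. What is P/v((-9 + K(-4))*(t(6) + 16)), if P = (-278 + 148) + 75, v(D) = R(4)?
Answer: -55/4 ≈ -13.750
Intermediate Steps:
K(f) = 9 (K(f) = 9 - 2*0 = 9 + 0 = 9)
v(D) = 4
P = -55 (P = -130 + 75 = -55)
P/v((-9 + K(-4))*(t(6) + 16)) = -55/4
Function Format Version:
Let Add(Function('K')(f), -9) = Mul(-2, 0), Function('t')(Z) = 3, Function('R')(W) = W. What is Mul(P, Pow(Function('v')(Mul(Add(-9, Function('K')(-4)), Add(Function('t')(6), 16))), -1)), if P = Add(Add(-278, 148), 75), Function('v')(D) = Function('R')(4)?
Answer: Rational(-55, 4) ≈ -13.750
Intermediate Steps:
Function('K')(f) = 9 (Function('K')(f) = Add(9, Mul(-2, 0)) = Add(9, 0) = 9)
Function('v')(D) = 4
P = -55 (P = Add(-130, 75) = -55)
Mul(P, Pow(Function('v')(Mul(Add(-9, Function('K')(-4)), Add(Function('t')(6), 16))), -1)) = Mul(-55, Pow(4, -1)) = Mul(-55, Rational(1, 4)) = Rational(-55, 4)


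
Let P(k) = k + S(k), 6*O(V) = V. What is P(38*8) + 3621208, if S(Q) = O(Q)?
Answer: 10864688/3 ≈ 3.6216e+6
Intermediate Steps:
O(V) = V/6
S(Q) = Q/6
P(k) = 7*k/6 (P(k) = k + k/6 = 7*k/6)
P(38*8) + 3621208 = 7*(38*8)/6 + 3621208 = (7/6)*304 + 3621208 = 1064/3 + 3621208 = 10864688/3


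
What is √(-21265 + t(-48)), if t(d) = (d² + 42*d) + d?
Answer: 145*I ≈ 145.0*I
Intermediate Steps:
t(d) = d² + 43*d
√(-21265 + t(-48)) = √(-21265 - 48*(43 - 48)) = √(-21265 - 48*(-5)) = √(-21265 + 240) = √(-21025) = 145*I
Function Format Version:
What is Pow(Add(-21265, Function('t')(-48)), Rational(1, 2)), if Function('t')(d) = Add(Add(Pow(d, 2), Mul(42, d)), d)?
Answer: Mul(145, I) ≈ Mul(145.00, I)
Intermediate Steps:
Function('t')(d) = Add(Pow(d, 2), Mul(43, d))
Pow(Add(-21265, Function('t')(-48)), Rational(1, 2)) = Pow(Add(-21265, Mul(-48, Add(43, -48))), Rational(1, 2)) = Pow(Add(-21265, Mul(-48, -5)), Rational(1, 2)) = Pow(Add(-21265, 240), Rational(1, 2)) = Pow(-21025, Rational(1, 2)) = Mul(145, I)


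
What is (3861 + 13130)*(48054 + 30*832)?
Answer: 1240580874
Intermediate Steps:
(3861 + 13130)*(48054 + 30*832) = 16991*(48054 + 24960) = 16991*73014 = 1240580874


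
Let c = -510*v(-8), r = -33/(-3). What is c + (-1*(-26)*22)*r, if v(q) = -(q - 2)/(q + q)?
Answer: 26443/4 ≈ 6610.8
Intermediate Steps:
v(q) = -(-2 + q)/(2*q)
r = 11 (r = -33*(-1/3) = 11)
c = 1275/4 (c = -255*(2 - 1*(-8))/(-8) = -255*(-1)*(2 + 8)/8 = -255*(-1)*10/8 = -510*(-5/8) = 1275/4 ≈ 318.75)
c + (-1*(-26)*22)*r = 1275/4 + (-1*(-26)*22)*11 = 1275/4 + (26*22)*11 = 1275/4 + 572*11 = 1275/4 + 6292 = 26443/4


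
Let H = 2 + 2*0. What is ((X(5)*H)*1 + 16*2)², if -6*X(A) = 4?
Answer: 8464/9 ≈ 940.44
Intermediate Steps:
X(A) = -⅔ (X(A) = -⅙*4 = -⅔)
H = 2 (H = 2 + 0 = 2)
((X(5)*H)*1 + 16*2)² = (-⅔*2*1 + 16*2)² = (-4/3*1 + 32)² = (-4/3 + 32)² = (92/3)² = 8464/9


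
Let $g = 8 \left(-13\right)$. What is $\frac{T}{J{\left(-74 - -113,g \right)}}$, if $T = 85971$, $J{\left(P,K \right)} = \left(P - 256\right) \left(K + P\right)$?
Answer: $\frac{85971}{14105} \approx 6.0951$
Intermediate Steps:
$g = -104$
$J{\left(P,K \right)} = \left(-256 + P\right) \left(K + P\right)$
$\frac{T}{J{\left(-74 - -113,g \right)}} = \frac{85971}{\left(-74 - -113\right)^{2} - -26624 - 256 \left(-74 - -113\right) - 104 \left(-74 - -113\right)} = \frac{85971}{\left(-74 + 113\right)^{2} + 26624 - 256 \left(-74 + 113\right) - 104 \left(-74 + 113\right)} = \frac{85971}{39^{2} + 26624 - 9984 - 4056} = \frac{85971}{1521 + 26624 - 9984 - 4056} = \frac{85971}{14105}$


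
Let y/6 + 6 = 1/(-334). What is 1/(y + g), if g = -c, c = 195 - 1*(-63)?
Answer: -167/49101 ≈ -0.0034012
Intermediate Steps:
y = -6015/167 (y = -36 + 6/(-334) = -36 + 6*(-1/334) = -36 - 3/167 = -6015/167 ≈ -36.018)
c = 258 (c = 195 + 63 = 258)
g = -258 (g = -1*258 = -258)
1/(y + g) = 1/(-6015/167 - 258) = 1/(-49101/167) = -167/49101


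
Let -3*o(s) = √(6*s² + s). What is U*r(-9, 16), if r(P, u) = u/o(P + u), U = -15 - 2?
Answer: 816*√301/301 ≈ 47.033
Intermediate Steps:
U = -17
o(s) = -√(s + 6*s²)/3 (o(s) = -√(6*s² + s)/3 = -√(s + 6*s²)/3)
r(P, u) = -3*u/√((P + u)*(1 + 6*P + 6*u)) (r(P, u) = u/((-√((1 + 6*(P + u))*(P + u))/3)) = u/((-√((1 + (6*P + 6*u))*(P + u))/3)) = u/((-√((P + u)*(1 + 6*P + 6*u))/3)) = u*(-3/√((P + u)*(1 + 6*P + 6*u))) = -3*u/√((P + u)*(1 + 6*P + 6*u)))
U*r(-9, 16) = -(-51)*16/√((-9 + 16)*(1 + 6*(-9) + 6*16)) = -(-51)*16/√(7*(1 - 54 + 96)) = -(-51)*16/√(7*43) = -(-51)*16/√301 = -(-51)*16*√301/301 = -(-816)*√301/301 = 816*√301/301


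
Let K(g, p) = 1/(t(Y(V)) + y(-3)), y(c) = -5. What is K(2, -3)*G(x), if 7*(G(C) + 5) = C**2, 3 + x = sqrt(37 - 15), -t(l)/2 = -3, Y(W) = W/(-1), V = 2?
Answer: -5 + (3 - sqrt(22))**2/7 ≈ -4.5918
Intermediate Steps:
Y(W) = -W (Y(W) = W*(-1) = -W)
t(l) = 6 (t(l) = -2*(-3) = 6)
K(g, p) = 1 (K(g, p) = 1/(6 - 5) = 1/1 = 1)
x = -3 + sqrt(22) (x = -3 + sqrt(37 - 15) = -3 + sqrt(22) ≈ 1.6904)
G(C) = -5 + C**2/7
K(2, -3)*G(x) = 1*(-5 + (-3 + sqrt(22))**2/7) = -5 + (-3 + sqrt(22))**2/7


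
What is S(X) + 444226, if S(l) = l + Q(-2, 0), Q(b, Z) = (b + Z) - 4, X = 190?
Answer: 444410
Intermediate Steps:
Q(b, Z) = -4 + Z + b (Q(b, Z) = (Z + b) - 4 = -4 + Z + b)
S(l) = -6 + l (S(l) = l + (-4 + 0 - 2) = l - 6 = -6 + l)
S(X) + 444226 = (-6 + 190) + 444226 = 184 + 444226 = 444410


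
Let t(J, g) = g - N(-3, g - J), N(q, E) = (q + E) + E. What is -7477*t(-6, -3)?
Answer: 44862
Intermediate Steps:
N(q, E) = q + 2*E (N(q, E) = (E + q) + E = q + 2*E)
t(J, g) = 3 - g + 2*J (t(J, g) = g - (-3 + 2*(g - J)) = g - (-3 + (-2*J + 2*g)) = g - (-3 - 2*J + 2*g) = g + (3 - 2*g + 2*J) = 3 - g + 2*J)
-7477*t(-6, -3) = -7477*(3 - 1*(-3) + 2*(-6)) = -7477*(3 + 3 - 12) = -7477*(-6) = 44862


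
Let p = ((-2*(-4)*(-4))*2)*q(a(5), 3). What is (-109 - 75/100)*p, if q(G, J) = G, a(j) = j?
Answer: 35120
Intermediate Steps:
p = -320 (p = ((-2*(-4)*(-4))*2)*5 = ((8*(-4))*2)*5 = -32*2*5 = -64*5 = -320)
(-109 - 75/100)*p = (-109 - 75/100)*(-320) = (-109 - 75*1/100)*(-320) = (-109 - 3/4)*(-320) = -439/4*(-320) = 35120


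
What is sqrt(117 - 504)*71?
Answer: 213*I*sqrt(43) ≈ 1396.7*I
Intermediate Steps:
sqrt(117 - 504)*71 = sqrt(-387)*71 = (3*I*sqrt(43))*71 = 213*I*sqrt(43)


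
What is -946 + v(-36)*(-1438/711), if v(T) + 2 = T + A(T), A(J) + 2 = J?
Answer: -563318/711 ≈ -792.29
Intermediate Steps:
A(J) = -2 + J
v(T) = -4 + 2*T (v(T) = -2 + (T + (-2 + T)) = -2 + (-2 + 2*T) = -4 + 2*T)
-946 + v(-36)*(-1438/711) = -946 + (-4 + 2*(-36))*(-1438/711) = -946 + (-4 - 72)*(-1438*1/711) = -946 - 76*(-1438/711) = -946 + 109288/711 = -563318/711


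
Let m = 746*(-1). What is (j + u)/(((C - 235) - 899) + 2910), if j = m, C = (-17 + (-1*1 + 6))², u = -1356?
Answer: -1051/960 ≈ -1.0948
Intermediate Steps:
C = 144 (C = (-17 + (-1 + 6))² = (-17 + 5)² = (-12)² = 144)
m = -746
j = -746
(j + u)/(((C - 235) - 899) + 2910) = (-746 - 1356)/(((144 - 235) - 899) + 2910) = -2102/((-91 - 899) + 2910) = -2102/(-990 + 2910) = -2102/1920 = -2102*1/1920 = -1051/960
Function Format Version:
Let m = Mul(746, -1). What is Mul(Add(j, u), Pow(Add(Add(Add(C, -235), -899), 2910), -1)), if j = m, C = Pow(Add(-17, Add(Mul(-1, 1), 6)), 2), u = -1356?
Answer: Rational(-1051, 960) ≈ -1.0948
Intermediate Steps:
C = 144 (C = Pow(Add(-17, Add(-1, 6)), 2) = Pow(Add(-17, 5), 2) = Pow(-12, 2) = 144)
m = -746
j = -746
Mul(Add(j, u), Pow(Add(Add(Add(C, -235), -899), 2910), -1)) = Mul(Add(-746, -1356), Pow(Add(Add(Add(144, -235), -899), 2910), -1)) = Mul(-2102, Pow(Add(Add(-91, -899), 2910), -1)) = Mul(-2102, Pow(Add(-990, 2910), -1)) = Mul(-2102, Pow(1920, -1)) = Mul(-2102, Rational(1, 1920)) = Rational(-1051, 960)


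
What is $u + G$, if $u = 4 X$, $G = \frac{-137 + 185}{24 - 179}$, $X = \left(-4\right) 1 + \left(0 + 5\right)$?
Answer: $\frac{572}{155} \approx 3.6903$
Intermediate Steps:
$X = 1$ ($X = -4 + 5 = 1$)
$G = - \frac{48}{155}$ ($G = \frac{48}{-155} = 48 \left(- \frac{1}{155}\right) = - \frac{48}{155} \approx -0.30968$)
$u = 4$ ($u = 4 \cdot 1 = 4$)
$u + G = 4 - \frac{48}{155} = \frac{572}{155}$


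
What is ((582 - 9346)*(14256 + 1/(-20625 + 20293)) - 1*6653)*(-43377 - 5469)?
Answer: 506559176056080/83 ≈ 6.1031e+12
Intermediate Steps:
((582 - 9346)*(14256 + 1/(-20625 + 20293)) - 1*6653)*(-43377 - 5469) = (-8764*(14256 + 1/(-332)) - 6653)*(-48846) = (-8764*(14256 - 1/332) - 6653)*(-48846) = (-8764*4732991/332 - 6653)*(-48846) = (-10369983281/83 - 6653)*(-48846) = -10370535480/83*(-48846) = 506559176056080/83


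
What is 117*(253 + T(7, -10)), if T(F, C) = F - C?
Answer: 31590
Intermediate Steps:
117*(253 + T(7, -10)) = 117*(253 + (7 - 1*(-10))) = 117*(253 + (7 + 10)) = 117*(253 + 17) = 117*270 = 31590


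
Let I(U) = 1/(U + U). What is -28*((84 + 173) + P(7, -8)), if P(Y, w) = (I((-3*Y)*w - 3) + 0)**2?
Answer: -195911107/27225 ≈ -7196.0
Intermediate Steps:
I(U) = 1/(2*U)
P(Y, w) = 1/(4*(-3 - 3*Y*w)**2) (P(Y, w) = (1/(2*((-3*Y)*w - 3)) + 0)**2 = (1/(2*(-3*Y*w - 3)) + 0)**2 = (1/(2*(-3 - 3*Y*w)) + 0)**2 = (1/(2*(-3 - 3*Y*w)))**2 = 1/(4*(-3 - 3*Y*w)**2))
-28*((84 + 173) + P(7, -8)) = -28*((84 + 173) + 1/(36*(1 + 7*(-8))**2)) = -28*(257 + 1/(36*(1 - 56)**2)) = -28*(257 + (1/36)/(-55)**2) = -28*(257 + (1/36)*(1/3025)) = -28*(257 + 1/108900) = -28*27987301/108900 = -195911107/27225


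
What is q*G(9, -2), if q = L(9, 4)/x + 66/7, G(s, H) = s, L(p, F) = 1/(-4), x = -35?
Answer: 11889/140 ≈ 84.921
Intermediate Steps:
L(p, F) = -1/4
q = 1321/140 (q = -1/4/(-35) + 66/7 = -1/4*(-1/35) + 66*(1/7) = 1/140 + 66/7 = 1321/140 ≈ 9.4357)
q*G(9, -2) = (1321/140)*9 = 11889/140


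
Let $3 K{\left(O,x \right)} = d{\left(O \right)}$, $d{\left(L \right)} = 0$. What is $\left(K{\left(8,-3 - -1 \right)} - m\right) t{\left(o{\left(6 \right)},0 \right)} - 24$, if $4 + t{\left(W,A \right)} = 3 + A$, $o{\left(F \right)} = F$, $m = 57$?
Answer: $33$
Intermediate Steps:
$K{\left(O,x \right)} = 0$ ($K{\left(O,x \right)} = \frac{1}{3} \cdot 0 = 0$)
$t{\left(W,A \right)} = -1 + A$ ($t{\left(W,A \right)} = -4 + \left(3 + A\right) = -1 + A$)
$\left(K{\left(8,-3 - -1 \right)} - m\right) t{\left(o{\left(6 \right)},0 \right)} - 24 = \left(0 - 57\right) \left(-1 + 0\right) - 24 = \left(0 - 57\right) \left(-1\right) - 24 = \left(-57\right) \left(-1\right) - 24 = 57 - 24 = 33$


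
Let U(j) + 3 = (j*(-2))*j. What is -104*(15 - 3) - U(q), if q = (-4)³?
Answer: 6947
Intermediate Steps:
q = -64
U(j) = -3 - 2*j² (U(j) = -3 + (j*(-2))*j = -3 + (-2*j)*j = -3 - 2*j²)
-104*(15 - 3) - U(q) = -104*(15 - 3) - (-3 - 2*(-64)²) = -104*12 - (-3 - 2*4096) = -1248 - (-3 - 8192) = -1248 - 1*(-8195) = -1248 + 8195 = 6947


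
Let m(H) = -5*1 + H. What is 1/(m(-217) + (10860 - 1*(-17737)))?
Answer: 1/28375 ≈ 3.5242e-5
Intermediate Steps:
m(H) = -5 + H
1/(m(-217) + (10860 - 1*(-17737))) = 1/((-5 - 217) + (10860 - 1*(-17737))) = 1/(-222 + (10860 + 17737)) = 1/(-222 + 28597) = 1/28375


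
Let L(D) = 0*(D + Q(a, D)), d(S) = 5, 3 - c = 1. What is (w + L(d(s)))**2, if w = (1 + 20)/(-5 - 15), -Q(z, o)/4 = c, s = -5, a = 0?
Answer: 441/400 ≈ 1.1025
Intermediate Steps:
c = 2 (c = 3 - 1*1 = 3 - 1 = 2)
Q(z, o) = -8 (Q(z, o) = -4*2 = -8)
w = -21/20 (w = 21/(-20) = 21*(-1/20) = -21/20 ≈ -1.0500)
L(D) = 0 (L(D) = 0*(D - 8) = 0*(-8 + D) = 0)
(w + L(d(s)))**2 = (-21/20 + 0)**2 = (-21/20)**2 = 441/400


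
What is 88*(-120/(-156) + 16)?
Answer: 19184/13 ≈ 1475.7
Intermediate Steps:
88*(-120/(-156) + 16) = 88*(-120*(-1/156) + 16) = 88*(10/13 + 16) = 88*(218/13) = 19184/13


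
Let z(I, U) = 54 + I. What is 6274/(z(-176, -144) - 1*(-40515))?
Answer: 6274/40393 ≈ 0.15532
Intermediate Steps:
6274/(z(-176, -144) - 1*(-40515)) = 6274/((54 - 176) - 1*(-40515)) = 6274/(-122 + 40515) = 6274/40393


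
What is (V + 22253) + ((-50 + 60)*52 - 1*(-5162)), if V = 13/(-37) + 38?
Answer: 1034988/37 ≈ 27973.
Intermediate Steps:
V = 1393/37 (V = -1/37*13 + 38 = -13/37 + 38 = 1393/37 ≈ 37.649)
(V + 22253) + ((-50 + 60)*52 - 1*(-5162)) = (1393/37 + 22253) + ((-50 + 60)*52 - 1*(-5162)) = 824754/37 + (10*52 + 5162) = 824754/37 + (520 + 5162) = 824754/37 + 5682 = 1034988/37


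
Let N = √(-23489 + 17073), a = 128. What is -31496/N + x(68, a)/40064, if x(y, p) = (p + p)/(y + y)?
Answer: 1/21284 + 7874*I*√401/401 ≈ 4.6984e-5 + 393.21*I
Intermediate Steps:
x(y, p) = p/y (x(y, p) = (2*p)/((2*y)) = (2*p)*(1/(2*y)) = p/y)
N = 4*I*√401 (N = √(-6416) = 4*I*√401 ≈ 80.1*I)
-31496/N + x(68, a)/40064 = -31496*(-I*√401/1604) + (128/68)/40064 = -(-7874)*I*√401/401 + (128*(1/68))*(1/40064) = 7874*I*√401/401 + (32/17)*(1/40064) = 7874*I*√401/401 + 1/21284 = 1/21284 + 7874*I*√401/401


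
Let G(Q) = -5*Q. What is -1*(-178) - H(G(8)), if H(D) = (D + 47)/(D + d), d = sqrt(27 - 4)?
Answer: 280986/1577 + 7*sqrt(23)/1577 ≈ 178.20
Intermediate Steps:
d = sqrt(23) ≈ 4.7958
H(D) = (47 + D)/(D + sqrt(23)) (H(D) = (D + 47)/(D + sqrt(23)) = (47 + D)/(D + sqrt(23)))
-1*(-178) - H(G(8)) = -1*(-178) - (47 - 5*8)/(-5*8 + sqrt(23)) = 178 - (47 - 40)/(-40 + sqrt(23)) = 178 - 7/(-40 + sqrt(23))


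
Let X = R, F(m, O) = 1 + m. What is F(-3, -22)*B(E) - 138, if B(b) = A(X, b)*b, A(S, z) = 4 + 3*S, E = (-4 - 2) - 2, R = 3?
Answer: 70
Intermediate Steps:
X = 3
E = -8 (E = -6 - 2 = -8)
B(b) = 13*b (B(b) = (4 + 3*3)*b = (4 + 9)*b = 13*b)
F(-3, -22)*B(E) - 138 = (1 - 3)*(13*(-8)) - 138 = -2*(-104) - 138 = 208 - 138 = 70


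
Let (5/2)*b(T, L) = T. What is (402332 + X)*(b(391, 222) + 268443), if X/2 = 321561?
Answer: 1404041585638/5 ≈ 2.8081e+11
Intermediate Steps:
X = 643122 (X = 2*321561 = 643122)
b(T, L) = 2*T/5
(402332 + X)*(b(391, 222) + 268443) = (402332 + 643122)*((⅖)*391 + 268443) = 1045454*(782/5 + 268443) = 1045454*(1342997/5) = 1404041585638/5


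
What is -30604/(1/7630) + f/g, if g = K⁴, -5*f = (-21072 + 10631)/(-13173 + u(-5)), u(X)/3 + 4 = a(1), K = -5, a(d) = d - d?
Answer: -9621280738135441/41203125 ≈ -2.3351e+8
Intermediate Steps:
a(d) = 0
u(X) = -12 (u(X) = -12 + 3*0 = -12 + 0 = -12)
f = -10441/65925 (f = -(-21072 + 10631)/(5*(-13173 - 12)) = -(-10441)/(5*(-13185)) = -(-10441)*(-1)/(5*13185) = -⅕*10441/13185 = -10441/65925 ≈ -0.15838)
g = 625 (g = (-5)⁴ = 625)
-30604/(1/7630) + f/g = -30604/(1/7630) - 10441/65925/625 = -30604/1/7630 - 10441/65925*1/625 = -30604*7630 - 10441/41203125 = -233508520 - 10441/41203125 = -9621280738135441/41203125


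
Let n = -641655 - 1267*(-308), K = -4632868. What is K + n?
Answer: -4884287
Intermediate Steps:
n = -251419 (n = -641655 + 390236 = -251419)
K + n = -4632868 - 251419 = -4884287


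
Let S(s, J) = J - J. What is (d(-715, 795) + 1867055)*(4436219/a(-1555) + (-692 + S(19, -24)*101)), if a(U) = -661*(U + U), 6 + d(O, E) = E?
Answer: -1324408891356122/1027855 ≈ -1.2885e+9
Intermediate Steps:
S(s, J) = 0
d(O, E) = -6 + E
a(U) = -1322*U
(d(-715, 795) + 1867055)*(4436219/a(-1555) + (-692 + S(19, -24)*101)) = ((-6 + 795) + 1867055)*(4436219/((-1322*(-1555))) + (-692 + 0*101)) = (789 + 1867055)*(4436219/2055710 + (-692 + 0)) = 1867844*(4436219*(1/2055710) - 692) = 1867844*(4436219/2055710 - 692) = 1867844*(-1418115101/2055710) = -1324408891356122/1027855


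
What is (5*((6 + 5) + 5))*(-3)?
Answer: -240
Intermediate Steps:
(5*((6 + 5) + 5))*(-3) = (5*(11 + 5))*(-3) = (5*16)*(-3) = 80*(-3) = -240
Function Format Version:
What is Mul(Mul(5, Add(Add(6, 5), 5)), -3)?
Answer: -240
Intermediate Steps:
Mul(Mul(5, Add(Add(6, 5), 5)), -3) = Mul(Mul(5, Add(11, 5)), -3) = Mul(Mul(5, 16), -3) = Mul(80, -3) = -240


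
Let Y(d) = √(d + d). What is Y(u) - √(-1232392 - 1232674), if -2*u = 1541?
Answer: I*(√1541 - √2465066) ≈ -1530.8*I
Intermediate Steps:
u = -1541/2 (u = -½*1541 = -1541/2 ≈ -770.50)
Y(d) = √2*√d (Y(d) = √(2*d) = √2*√d)
Y(u) - √(-1232392 - 1232674) = √2*√(-1541/2) - √(-1232392 - 1232674) = √2*(I*√3082/2) - √(-2465066) = I*√1541 - I*√2465066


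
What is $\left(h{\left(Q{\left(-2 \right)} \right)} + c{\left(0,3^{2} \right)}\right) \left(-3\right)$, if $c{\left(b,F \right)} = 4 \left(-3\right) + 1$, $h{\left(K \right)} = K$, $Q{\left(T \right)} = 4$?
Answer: $21$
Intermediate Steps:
$c{\left(b,F \right)} = -11$ ($c{\left(b,F \right)} = -12 + 1 = -11$)
$\left(h{\left(Q{\left(-2 \right)} \right)} + c{\left(0,3^{2} \right)}\right) \left(-3\right) = \left(4 - 11\right) \left(-3\right) = \left(-7\right) \left(-3\right) = 21$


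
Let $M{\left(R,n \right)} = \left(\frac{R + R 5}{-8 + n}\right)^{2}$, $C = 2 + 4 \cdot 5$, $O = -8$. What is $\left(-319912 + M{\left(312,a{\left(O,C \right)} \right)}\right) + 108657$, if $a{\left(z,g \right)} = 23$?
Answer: $- \frac{4891999}{25} \approx -1.9568 \cdot 10^{5}$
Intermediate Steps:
$C = 22$ ($C = 2 + 20 = 22$)
$M{\left(R,n \right)} = \frac{36 R^{2}}{\left(-8 + n\right)^{2}}$ ($M{\left(R,n \right)} = \left(\frac{R + 5 R}{-8 + n}\right)^{2} = \left(\frac{6 R}{-8 + n}\right)^{2} = \frac{36 R^{2}}{\left(-8 + n\right)^{2}}$)
$\left(-319912 + M{\left(312,a{\left(O,C \right)} \right)}\right) + 108657 = \left(-319912 + \frac{36 \cdot 312^{2}}{\left(-8 + 23\right)^{2}}\right) + 108657 = \left(-319912 + 36 \cdot 97344 \cdot \frac{1}{225}\right) + 108657 = \left(-319912 + \frac{389376}{25}\right) + 108657 = - \frac{7608424}{25} + 108657 = - \frac{4891999}{25}$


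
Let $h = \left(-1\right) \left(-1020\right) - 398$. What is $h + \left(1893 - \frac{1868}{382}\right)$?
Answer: $\frac{479431}{191} \approx 2510.1$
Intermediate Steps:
$h = 622$ ($h = 1020 - 398 = 622$)
$h + \left(1893 - \frac{1868}{382}\right) = 622 + \left(1893 - \frac{1868}{382}\right) = 622 + \left(1893 - \frac{934}{191}\right) = 622 + \frac{360629}{191} = \frac{479431}{191}$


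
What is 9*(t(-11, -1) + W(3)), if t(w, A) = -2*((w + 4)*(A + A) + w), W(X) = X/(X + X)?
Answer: -99/2 ≈ -49.500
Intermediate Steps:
W(X) = ½ (W(X) = X/((2*X)) = (1/(2*X))*X = ½)
t(w, A) = -2*w - 4*A*(4 + w) (t(w, A) = -2*((4 + w)*(2*A) + w) = -2*(2*A*(4 + w) + w) = -2*(w + 2*A*(4 + w)) = -2*w - 4*A*(4 + w))
9*(t(-11, -1) + W(3)) = 9*((-16*(-1) - 2*(-11) - 4*(-1)*(-11)) + ½) = 9*((16 + 22 - 44) + ½) = 9*(-6 + ½) = 9*(-11/2) = -99/2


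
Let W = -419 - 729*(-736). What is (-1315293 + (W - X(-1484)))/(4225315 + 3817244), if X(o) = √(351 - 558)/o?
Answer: -779168/8042559 + I*√23/3978385852 ≈ -0.096881 + 1.2055e-9*I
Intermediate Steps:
W = 536125 (W = -419 + 536544 = 536125)
X(o) = 3*I*√23/o (X(o) = √(-207)/o = (3*I*√23)/o = 3*I*√23/o)
(-1315293 + (W - X(-1484)))/(4225315 + 3817244) = (-1315293 + (536125 - 3*I*√23/(-1484)))/(4225315 + 3817244) = (-1315293 + (536125 - 3*I*√23*(-1)/1484))/8042559 = (-1315293 + (536125 - (-3)*I*√23/1484))*(1/8042559) = (-1315293 + (536125 + 3*I*√23/1484))*(1/8042559) = (-779168 + 3*I*√23/1484)*(1/8042559) = -779168/8042559 + I*√23/3978385852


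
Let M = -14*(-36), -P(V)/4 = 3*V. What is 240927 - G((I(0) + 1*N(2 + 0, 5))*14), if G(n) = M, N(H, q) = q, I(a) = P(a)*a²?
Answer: 240423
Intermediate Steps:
P(V) = -12*V
I(a) = -12*a³ (I(a) = (-12*a)*a² = -12*a³)
M = 504
G(n) = 504
240927 - G((I(0) + 1*N(2 + 0, 5))*14) = 240927 - 1*504 = 240927 - 504 = 240423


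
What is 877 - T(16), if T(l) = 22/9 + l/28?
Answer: 55061/63 ≈ 873.98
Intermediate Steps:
T(l) = 22/9 + l/28 (T(l) = 22*(⅑) + l*(1/28) = 22/9 + l/28)
877 - T(16) = 877 - (22/9 + (1/28)*16) = 877 - (22/9 + 4/7) = 877 - 1*190/63 = 877 - 190/63 = 55061/63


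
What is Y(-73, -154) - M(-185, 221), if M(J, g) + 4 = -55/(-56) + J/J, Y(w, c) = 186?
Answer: 10529/56 ≈ 188.02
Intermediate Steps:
M(J, g) = -113/56 (M(J, g) = -4 + (-55/(-56) + J/J) = -4 + (-55*(-1/56) + 1) = -4 + (55/56 + 1) = -4 + 111/56 = -113/56)
Y(-73, -154) - M(-185, 221) = 186 - 1*(-113/56) = 186 + 113/56 = 10529/56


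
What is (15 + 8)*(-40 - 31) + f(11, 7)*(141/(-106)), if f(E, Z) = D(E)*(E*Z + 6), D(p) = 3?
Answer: -208207/106 ≈ -1964.2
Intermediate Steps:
f(E, Z) = 18 + 3*E*Z (f(E, Z) = 3*(E*Z + 6) = 3*(6 + E*Z) = 18 + 3*E*Z)
(15 + 8)*(-40 - 31) + f(11, 7)*(141/(-106)) = (15 + 8)*(-40 - 31) + (18 + 3*11*7)*(141/(-106)) = 23*(-71) + (18 + 231)*(141*(-1/106)) = -1633 + 249*(-141/106) = -1633 - 35109/106 = -208207/106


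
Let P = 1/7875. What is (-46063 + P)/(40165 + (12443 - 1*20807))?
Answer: -362746124/250432875 ≈ -1.4485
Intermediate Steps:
P = 1/7875 ≈ 0.00012698
(-46063 + P)/(40165 + (12443 - 1*20807)) = (-46063 + 1/7875)/(40165 + (12443 - 1*20807)) = -362746124/(7875*(40165 + (12443 - 20807))) = -362746124/(7875*(40165 - 8364)) = -362746124/7875/31801 = -362746124/7875*1/31801 = -362746124/250432875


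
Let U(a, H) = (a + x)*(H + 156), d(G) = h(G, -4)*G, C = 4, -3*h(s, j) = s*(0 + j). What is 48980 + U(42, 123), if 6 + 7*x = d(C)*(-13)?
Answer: 345836/7 ≈ 49405.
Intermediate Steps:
h(s, j) = -j*s/3 (h(s, j) = -s*(0 + j)/3 = -s*j/3 = -j*s/3)
d(G) = 4*G**2/3 (d(G) = (-1/3*(-4)*G)*G = (4*G/3)*G = 4*G**2/3)
x = -850/21 (x = -6/7 + (((4/3)*4**2)*(-13))/7 = -6/7 + (((4/3)*16)*(-13))/7 = -6/7 + ((64/3)*(-13))/7 = -6/7 + (1/7)*(-832/3) = -6/7 - 832/21 = -850/21 ≈ -40.476)
U(a, H) = (156 + H)*(-850/21 + a) (U(a, H) = (a - 850/21)*(H + 156) = (-850/21 + a)*(156 + H) = (156 + H)*(-850/21 + a))
48980 + U(42, 123) = 48980 + (-44200/7 + 156*42 - 850/21*123 + 123*42) = 48980 + (-44200/7 + 6552 - 34850/7 + 5166) = 48980 + 2976/7 = 345836/7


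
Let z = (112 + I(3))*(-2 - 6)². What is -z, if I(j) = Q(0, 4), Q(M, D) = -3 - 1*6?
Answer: -6592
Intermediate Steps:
Q(M, D) = -9 (Q(M, D) = -3 - 6 = -9)
I(j) = -9
z = 6592 (z = (112 - 9)*(-2 - 6)² = 103*(-8)² = 103*64 = 6592)
-z = -1*6592 = -6592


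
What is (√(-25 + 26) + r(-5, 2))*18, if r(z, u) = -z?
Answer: 108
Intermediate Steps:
(√(-25 + 26) + r(-5, 2))*18 = (√(-25 + 26) - 1*(-5))*18 = (√1 + 5)*18 = (1 + 5)*18 = 6*18 = 108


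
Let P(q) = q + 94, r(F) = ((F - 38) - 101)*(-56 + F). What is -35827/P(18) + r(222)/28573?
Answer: -1022141735/3200176 ≈ -319.40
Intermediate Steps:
r(F) = (-139 + F)*(-56 + F) (r(F) = ((-38 + F) - 101)*(-56 + F) = (-139 + F)*(-56 + F))
P(q) = 94 + q
-35827/P(18) + r(222)/28573 = -35827/(94 + 18) + (7784 + 222² - 195*222)/28573 = -35827/112 + (7784 + 49284 - 43290)*(1/28573) = -35827*1/112 + 13778*(1/28573) = -35827/112 + 13778/28573 = -1022141735/3200176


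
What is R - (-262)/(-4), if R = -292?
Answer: -715/2 ≈ -357.50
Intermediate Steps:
R - (-262)/(-4) = -292 - (-262)/(-4) = -292 - (-262)*(-1)/4 = -292 - 1*131/2 = -292 - 131/2 = -715/2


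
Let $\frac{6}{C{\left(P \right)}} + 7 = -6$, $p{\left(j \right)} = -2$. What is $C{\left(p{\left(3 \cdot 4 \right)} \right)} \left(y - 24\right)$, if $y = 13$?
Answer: $\frac{66}{13} \approx 5.0769$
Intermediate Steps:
$C{\left(P \right)} = - \frac{6}{13}$ ($C{\left(P \right)} = \frac{6}{-7 - 6} = \frac{6}{-13} = 6 \left(- \frac{1}{13}\right) = - \frac{6}{13}$)
$C{\left(p{\left(3 \cdot 4 \right)} \right)} \left(y - 24\right) = - \frac{6 \left(13 - 24\right)}{13} = \left(- \frac{6}{13}\right) \left(-11\right) = \frac{66}{13}$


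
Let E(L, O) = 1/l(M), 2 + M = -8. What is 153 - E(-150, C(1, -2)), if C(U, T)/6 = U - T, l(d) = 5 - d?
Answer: 2294/15 ≈ 152.93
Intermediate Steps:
M = -10 (M = -2 - 8 = -10)
C(U, T) = -6*T + 6*U (C(U, T) = 6*(U - T) = -6*T + 6*U)
E(L, O) = 1/15 (E(L, O) = 1/(5 - 1*(-10)) = 1/(5 + 10) = 1/15)
153 - E(-150, C(1, -2)) = 153 - 1*1/15 = 153 - 1/15 = 2294/15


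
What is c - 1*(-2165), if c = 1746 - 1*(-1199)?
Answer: 5110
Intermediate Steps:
c = 2945 (c = 1746 + 1199 = 2945)
c - 1*(-2165) = 2945 - 1*(-2165) = 2945 + 2165 = 5110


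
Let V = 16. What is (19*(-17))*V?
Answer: -5168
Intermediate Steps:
(19*(-17))*V = (19*(-17))*16 = -323*16 = -5168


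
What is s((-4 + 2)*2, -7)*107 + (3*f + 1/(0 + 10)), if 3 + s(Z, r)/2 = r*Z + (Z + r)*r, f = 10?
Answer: 218581/10 ≈ 21858.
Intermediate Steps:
s(Z, r) = -6 + 2*Z*r + 2*r*(Z + r) (s(Z, r) = -6 + 2*(r*Z + (Z + r)*r) = -6 + 2*(Z*r + r*(Z + r)) = -6 + (2*Z*r + 2*r*(Z + r)) = -6 + 2*Z*r + 2*r*(Z + r))
s((-4 + 2)*2, -7)*107 + (3*f + 1/(0 + 10)) = (-6 + 2*(-7)² + 4*((-4 + 2)*2)*(-7))*107 + (3*10 + 1/(0 + 10)) = (-6 + 2*49 + 4*(-2*2)*(-7))*107 + (30 + 1/10) = (-6 + 98 + 4*(-4)*(-7))*107 + (30 + ⅒) = (-6 + 98 + 112)*107 + 301/10 = 204*107 + 301/10 = 21828 + 301/10 = 218581/10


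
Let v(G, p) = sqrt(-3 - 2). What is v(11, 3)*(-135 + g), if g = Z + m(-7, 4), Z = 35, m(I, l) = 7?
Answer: -93*I*sqrt(5) ≈ -207.95*I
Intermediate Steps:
v(G, p) = I*sqrt(5) (v(G, p) = sqrt(-5) = I*sqrt(5))
g = 42 (g = 35 + 7 = 42)
v(11, 3)*(-135 + g) = (I*sqrt(5))*(-135 + 42) = (I*sqrt(5))*(-93) = -93*I*sqrt(5)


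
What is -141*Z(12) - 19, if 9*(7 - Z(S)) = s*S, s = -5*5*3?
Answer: -15106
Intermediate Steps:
s = -75 (s = -25*3 = -75)
Z(S) = 7 + 25*S/3 (Z(S) = 7 - (-25)*S/3 = 7 + 25*S/3)
-141*Z(12) - 19 = -141*(7 + (25/3)*12) - 19 = -141*(7 + 100) - 19 = -141*107 - 19 = -15087 - 19 = -15106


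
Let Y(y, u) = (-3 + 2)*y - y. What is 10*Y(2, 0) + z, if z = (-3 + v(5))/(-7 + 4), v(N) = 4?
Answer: -121/3 ≈ -40.333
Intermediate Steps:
Y(y, u) = -2*y (Y(y, u) = -y - y = -2*y)
z = -1/3 (z = (-3 + 4)/(-7 + 4) = 1/(-3) = 1*(-1/3) = -1/3 ≈ -0.33333)
10*Y(2, 0) + z = 10*(-2*2) - 1/3 = 10*(-4) - 1/3 = -40 - 1/3 = -121/3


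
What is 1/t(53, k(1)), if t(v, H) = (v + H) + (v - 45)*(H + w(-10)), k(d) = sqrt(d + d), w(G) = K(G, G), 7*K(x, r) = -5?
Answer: 2317/101623 - 441*sqrt(2)/101623 ≈ 0.016663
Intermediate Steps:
K(x, r) = -5/7 (K(x, r) = (1/7)*(-5) = -5/7)
w(G) = -5/7
k(d) = sqrt(2)*sqrt(d) (k(d) = sqrt(2*d) = sqrt(2)*sqrt(d))
t(v, H) = H + v + (-45 + v)*(-5/7 + H) (t(v, H) = (v + H) + (v - 45)*(H - 5/7) = (H + v) + (-45 + v)*(-5/7 + H) = H + v + (-45 + v)*(-5/7 + H))
1/t(53, k(1)) = 1/(225/7 - 44*sqrt(2)*sqrt(1) + (2/7)*53 + (sqrt(2)*sqrt(1))*53) = 1/(225/7 - 44*sqrt(2) + 106/7 + (sqrt(2)*1)*53) = 1/(225/7 - 44*sqrt(2) + 106/7 + sqrt(2)*53) = 1/(225/7 - 44*sqrt(2) + 106/7 + 53*sqrt(2)) = 1/(331/7 + 9*sqrt(2))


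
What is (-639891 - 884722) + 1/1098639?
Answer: -1674999301706/1098639 ≈ -1.5246e+6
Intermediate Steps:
(-639891 - 884722) + 1/1098639 = -1524613 + 1/1098639 = -1674999301706/1098639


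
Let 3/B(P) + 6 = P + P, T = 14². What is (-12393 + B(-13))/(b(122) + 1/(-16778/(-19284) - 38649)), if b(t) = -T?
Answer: 147783288134751/2337231435712 ≈ 63.230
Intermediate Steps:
T = 196
B(P) = 3/(-6 + 2*P) (B(P) = 3/(-6 + (P + P)) = 3/(-6 + 2*P))
b(t) = -196 (b(t) = -1*196 = -196)
(-12393 + B(-13))/(b(122) + 1/(-16778/(-19284) - 38649)) = (-12393 + 3/(2*(-3 - 13)))/(-196 + 1/(-16778/(-19284) - 38649)) = (-12393 + (3/2)/(-16))/(-196 + 1/(-16778*(-1/19284) - 38649)) = (-12393 + (3/2)*(-1/16))/(-196 + 1/(8389/9642 - 38649)) = (-12393 - 3/32)/(-196 + 1/(-372645269/9642)) = -396579/(32*(-196 - 9642/372645269)) = -396579/(32*(-73038482366/372645269)) = -396579/32*(-372645269/73038482366) = 147783288134751/2337231435712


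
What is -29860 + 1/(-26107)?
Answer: -779555021/26107 ≈ -29860.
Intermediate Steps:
-29860 + 1/(-26107) = -29860 - 1/26107 = -779555021/26107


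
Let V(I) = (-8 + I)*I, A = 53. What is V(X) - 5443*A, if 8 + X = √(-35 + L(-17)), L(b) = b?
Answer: -288403 - 48*I*√13 ≈ -2.884e+5 - 173.07*I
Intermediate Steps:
X = -8 + 2*I*√13 (X = -8 + √(-35 - 17) = -8 + √(-52) = -8 + 2*I*√13 ≈ -8.0 + 7.2111*I)
V(I) = I*(-8 + I)
V(X) - 5443*A = (-8 + 2*I*√13)*(-8 + (-8 + 2*I*√13)) - 5443*53 = (-8 + 2*I*√13)*(-16 + 2*I*√13) - 288479 = (-16 + 2*I*√13)*(-8 + 2*I*√13) - 288479 = -288479 + (-16 + 2*I*√13)*(-8 + 2*I*√13)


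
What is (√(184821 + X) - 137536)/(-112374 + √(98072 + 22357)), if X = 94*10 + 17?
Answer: 1717274496/1403088383 - 37458*√20642/1403088383 - √276210602/1403088383 + 137536*√13381/4209265149 ≈ 1.2239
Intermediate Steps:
X = 957 (X = 940 + 17 = 957)
(√(184821 + X) - 137536)/(-112374 + √(98072 + 22357)) = (√(184821 + 957) - 137536)/(-112374 + √(98072 + 22357)) = (√185778 - 137536)/(-112374 + √120429) = (3*√20642 - 137536)/(-112374 + 3*√13381) = (-137536 + 3*√20642)/(-112374 + 3*√13381)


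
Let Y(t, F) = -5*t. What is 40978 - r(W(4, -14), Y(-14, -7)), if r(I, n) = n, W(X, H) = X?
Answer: 40908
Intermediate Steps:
40978 - r(W(4, -14), Y(-14, -7)) = 40978 - (-5)*(-14) = 40978 - 1*70 = 40978 - 70 = 40908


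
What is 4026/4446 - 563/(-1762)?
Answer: 1599485/1305642 ≈ 1.2251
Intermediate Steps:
4026/4446 - 563/(-1762) = 4026*(1/4446) - 563*(-1/1762) = 671/741 + 563/1762 = 1599485/1305642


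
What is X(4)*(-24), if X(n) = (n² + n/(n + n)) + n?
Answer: -492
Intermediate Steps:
X(n) = ½ + n + n² (X(n) = (n² + n/((2*n))) + n = (n² + (1/(2*n))*n) + n = (n² + ½) + n = (½ + n²) + n = ½ + n + n²)
X(4)*(-24) = (½ + 4 + 4²)*(-24) = (½ + 4 + 16)*(-24) = (41/2)*(-24) = -492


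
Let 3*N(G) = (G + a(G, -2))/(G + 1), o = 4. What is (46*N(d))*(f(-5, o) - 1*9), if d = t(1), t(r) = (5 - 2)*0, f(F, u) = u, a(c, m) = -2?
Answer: 460/3 ≈ 153.33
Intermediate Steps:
t(r) = 0 (t(r) = 3*0 = 0)
d = 0
N(G) = (-2 + G)/(3*(1 + G)) (N(G) = ((G - 2)/(G + 1))/3 = ((-2 + G)/(1 + G))/3 = (-2 + G)/(3*(1 + G)))
(46*N(d))*(f(-5, o) - 1*9) = (46*((-2 + 0)/(3*(1 + 0))))*(4 - 1*9) = (46*((⅓)*(-2)/1))*(4 - 9) = (46*((⅓)*1*(-2)))*(-5) = (46*(-⅔))*(-5) = -92/3*(-5) = 460/3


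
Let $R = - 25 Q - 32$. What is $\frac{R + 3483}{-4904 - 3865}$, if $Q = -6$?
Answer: $- \frac{3601}{8769} \approx -0.41065$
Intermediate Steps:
$R = 118$ ($R = \left(-25\right) \left(-6\right) - 32 = 150 - 32 = 118$)
$\frac{R + 3483}{-4904 - 3865} = \frac{118 + 3483}{-4904 - 3865} = \frac{3601}{-8769} = 3601 \left(- \frac{1}{8769}\right) = - \frac{3601}{8769}$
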